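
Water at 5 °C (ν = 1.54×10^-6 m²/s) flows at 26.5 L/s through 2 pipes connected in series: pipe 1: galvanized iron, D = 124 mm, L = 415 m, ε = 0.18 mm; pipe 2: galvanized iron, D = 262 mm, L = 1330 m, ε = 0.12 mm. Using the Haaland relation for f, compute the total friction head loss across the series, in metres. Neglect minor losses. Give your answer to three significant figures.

Pipe 1: V = 2.194 m/s, Re = 1.77×10^5, ε/D = 0.00145, f = 0.02268, h_1 = f(L/D)V²/2g = 18.63 m
Pipe 2: V = 0.4915 m/s, Re = 8.36×10^4, ε/D = 4.58×10^-4, f = 0.02039, h_2 = f(L/D)V²/2g = 1.274 m
Series → Q common, losses add: H = Σh = 19.90 m

H ≈ 19.9 m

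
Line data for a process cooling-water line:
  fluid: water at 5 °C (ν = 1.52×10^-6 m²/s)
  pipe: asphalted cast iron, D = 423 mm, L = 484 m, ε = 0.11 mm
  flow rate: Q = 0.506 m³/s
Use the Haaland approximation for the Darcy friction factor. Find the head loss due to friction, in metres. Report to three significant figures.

h_f ≈ 11.5 m

V = 4Q/(πD²) = 4·0.506/(π·0.423²) = 3.601 m/s
Re = VD/ν = 3.601·0.423/1.52×10^-6 = 1.00×10^6 → turbulent
ε/D = 0.11/423 = 2.60×10^-4
Haaland: f = 0.01522
h_f = f(L/D)V²/(2g) = 0.01522·(484/0.423)·3.601²/(2·9.81) = 11.51 m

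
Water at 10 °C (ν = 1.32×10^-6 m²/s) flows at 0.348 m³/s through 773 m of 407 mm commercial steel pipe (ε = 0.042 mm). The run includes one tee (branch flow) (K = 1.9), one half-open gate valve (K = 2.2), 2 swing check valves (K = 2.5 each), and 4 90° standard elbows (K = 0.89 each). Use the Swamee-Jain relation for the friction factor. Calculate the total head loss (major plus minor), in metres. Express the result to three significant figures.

H_L ≈ 14.2 m

V = 4Q/(πD²) = 2.675 m/s; V²/2g = 0.3647 m
Re = 8.25×10^5, ε/D = 1.03×10^-4 → f = 0.01378 (Swamee-Jain)
Major: h_f = f(L/D)·V²/2g = 0.01378·1899·0.3647 = 9.545 m
Minor: ΣK = 12.7; h_m = ΣK·V²/2g = 4.617 m
Total H_L = 9.545 + 4.617 = 14.16 m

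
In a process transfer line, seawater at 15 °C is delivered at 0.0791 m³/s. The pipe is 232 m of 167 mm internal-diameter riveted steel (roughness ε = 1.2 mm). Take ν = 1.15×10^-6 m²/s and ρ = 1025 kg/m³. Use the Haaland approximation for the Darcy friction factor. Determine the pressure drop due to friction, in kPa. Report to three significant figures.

V = 4Q/(πD²) = 4·0.0791/(π·0.167²) = 3.611 m/s
Re = VD/ν = 3.611·0.167/1.15×10^-6 = 5.24×10^5 → turbulent
ε/D = 1.2/167 = 0.00719
Haaland: f = 0.03420
h_f = f(L/D)V²/(2g) = 0.03420·(232/0.167)·3.611²/(2·9.81) = 31.58 m
Δp = ρg·h_f = 1025·9.81·31.58 = 317.5 kPa

Δp ≈ 318 kPa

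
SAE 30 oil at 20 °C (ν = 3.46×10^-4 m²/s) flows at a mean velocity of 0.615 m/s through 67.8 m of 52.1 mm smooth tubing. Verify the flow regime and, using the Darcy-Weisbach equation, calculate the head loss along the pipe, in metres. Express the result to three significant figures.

h_f ≈ 17.3 m

Re = VD/ν = 0.615·0.05210/3.46×10^-4 = 92.6 → laminar (Re < 2300)
f = 64/Re = 0.6911
h_f = f(L/D)V²/(2g) = 0.6911·(67.8/0.05210)·0.615²/(2·9.81) = 17.34 m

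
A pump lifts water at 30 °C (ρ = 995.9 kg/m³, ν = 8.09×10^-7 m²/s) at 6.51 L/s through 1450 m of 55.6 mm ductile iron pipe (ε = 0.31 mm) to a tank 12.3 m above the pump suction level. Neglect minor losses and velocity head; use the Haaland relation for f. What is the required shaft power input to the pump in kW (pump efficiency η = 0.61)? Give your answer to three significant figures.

P_shaft ≈ 33.1 kW

V = 4Q/(πD²) = 2.681 m/s; Re = 1.84×10^5; ε/D = 0.00558; f = 0.03189
h_f = f(L/D)V²/2g = 304.8 m
Total head H = z + h_f = 12.3 + 304.8 = 317.1 m
P_hyd = ρgQH = 995.9·9.81·0.00651·317.1 = 20.17 kW
P_shaft = P_hyd/η = 20.17/0.61 = 33.06 kW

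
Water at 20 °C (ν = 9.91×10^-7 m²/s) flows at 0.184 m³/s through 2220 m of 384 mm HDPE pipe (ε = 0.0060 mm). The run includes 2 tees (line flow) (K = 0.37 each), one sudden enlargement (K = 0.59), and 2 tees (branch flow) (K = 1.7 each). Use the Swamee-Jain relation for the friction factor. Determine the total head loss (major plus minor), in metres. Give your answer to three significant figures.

V = 4Q/(πD²) = 1.589 m/s; V²/2g = 0.1287 m
Re = 6.16×10^5, ε/D = 1.56×10^-5 → f = 0.01290 (Swamee-Jain)
Major: h_f = f(L/D)·V²/2g = 0.01290·5781·0.1287 = 9.594 m
Minor: ΣK = 4.73; h_m = ΣK·V²/2g = 0.6085 m
Total H_L = 9.594 + 0.6085 = 10.20 m

H_L ≈ 10.2 m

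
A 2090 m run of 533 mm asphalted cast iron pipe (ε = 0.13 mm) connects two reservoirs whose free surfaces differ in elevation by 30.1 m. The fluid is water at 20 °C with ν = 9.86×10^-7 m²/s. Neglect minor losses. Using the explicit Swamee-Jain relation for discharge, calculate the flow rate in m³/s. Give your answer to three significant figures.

Q ≈ 0.712 m³/s

Swamee-Jain (Type II): Q = -0.965·√(gD⁵h_f/L)·ln[ε/(3.7D) + √(3.17ν²L/(gD³h_f))]
√(gD⁵h_f/L) = √(9.81·0.533⁵·30.1/2090) = 0.07796
ε/(3.7D) = 6.59×10^-5; √(3.17ν²L/(gD³h_f)) = 1.20×10^-5
Q = -0.965·0.07796·ln(7.792×10^-5) = 0.7117 m³/s
Check: V = 3.19 m/s, Re = 1.72×10^6, f = 0.01489, h_f = 30.3 m ≈ 30.1 m ✓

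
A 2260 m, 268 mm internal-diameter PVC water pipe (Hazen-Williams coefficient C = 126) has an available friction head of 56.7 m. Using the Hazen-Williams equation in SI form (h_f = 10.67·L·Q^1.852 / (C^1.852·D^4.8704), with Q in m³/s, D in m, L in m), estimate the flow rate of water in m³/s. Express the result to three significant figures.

Q ≈ 0.150 m³/s

Rearranging: Q = [h_f·C^1.852·D^4.8704 / (10.67·L)]^(1/1.852)
Q = [56.7·126^1.852·0.268^4.8704 / (10.67·2260)]^0.540 = 0.1503 m³/s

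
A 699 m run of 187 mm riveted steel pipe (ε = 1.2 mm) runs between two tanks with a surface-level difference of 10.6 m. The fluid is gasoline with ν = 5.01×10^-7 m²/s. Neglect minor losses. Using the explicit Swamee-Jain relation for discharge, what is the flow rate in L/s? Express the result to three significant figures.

Swamee-Jain (Type II): Q = -0.965·√(gD⁵h_f/L)·ln[ε/(3.7D) + √(3.17ν²L/(gD³h_f))]
√(gD⁵h_f/L) = √(9.81·0.187⁵·10.6/699) = 0.005832
ε/(3.7D) = 0.00173; √(3.17ν²L/(gD³h_f)) = 2.86×10^-5
Q = -0.965·0.005832·ln(0.001763) = 0.03569 m³/s
Check: V = 1.30 m/s, Re = 4.85×10^5, f = 0.03306, h_f = 10.6 m ≈ 10.6 m ✓

Q ≈ 35.7 L/s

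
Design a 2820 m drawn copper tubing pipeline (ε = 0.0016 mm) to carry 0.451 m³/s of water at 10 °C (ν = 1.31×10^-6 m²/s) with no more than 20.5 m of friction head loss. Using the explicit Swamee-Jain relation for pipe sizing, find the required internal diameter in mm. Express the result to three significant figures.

Swamee-Jain (Type III): D = 0.66·[ε^1.25·(LQ²/(gh_f))^4.75 + ν·Q^9.4·(L/(gh_f))^5.2]^0.04
LQ²/(gh_f) = 2.852; L/(gh_f) = 14.02
Term 1 = ε^1.25·(…)^4.75 = 8.27×10^-6; Term 2 = ν·Q^9.4·(…)^5.2 = 6.76×10^-4
D = 0.66·(8.27×10^-6 + 6.76×10^-4)^0.04 = 0.4931 m = 493 mm
Check: V = 2.36 m/s, Re = 8.89×10^5, f = 0.01192, h_f = 19.4 m ≈ 20.5 m ✓

D ≈ 493 mm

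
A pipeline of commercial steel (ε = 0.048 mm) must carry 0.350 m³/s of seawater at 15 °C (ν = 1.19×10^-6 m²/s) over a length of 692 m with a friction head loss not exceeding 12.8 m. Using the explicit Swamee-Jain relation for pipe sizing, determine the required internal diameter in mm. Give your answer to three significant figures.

D ≈ 381 mm

Swamee-Jain (Type III): D = 0.66·[ε^1.25·(LQ²/(gh_f))^4.75 + ν·Q^9.4·(L/(gh_f))^5.2]^0.04
LQ²/(gh_f) = 0.6751; L/(gh_f) = 5.511
Term 1 = ε^1.25·(…)^4.75 = 6.18×10^-7; Term 2 = ν·Q^9.4·(…)^5.2 = 4.41×10^-7
D = 0.66·(6.18×10^-7 + 4.41×10^-7)^0.04 = 0.3807 m = 381 mm
Check: V = 3.08 m/s, Re = 9.84×10^5, f = 0.01389, h_f = 12.2 m ≈ 12.8 m ✓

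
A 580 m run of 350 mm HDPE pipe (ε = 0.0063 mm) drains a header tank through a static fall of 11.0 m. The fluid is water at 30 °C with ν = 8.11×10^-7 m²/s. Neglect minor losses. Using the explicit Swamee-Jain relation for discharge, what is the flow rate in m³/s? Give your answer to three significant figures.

Swamee-Jain (Type II): Q = -0.965·√(gD⁵h_f/L)·ln[ε/(3.7D) + √(3.17ν²L/(gD³h_f))]
√(gD⁵h_f/L) = √(9.81·0.350⁵·11.0/580) = 0.03126
ε/(3.7D) = 4.86×10^-6; √(3.17ν²L/(gD³h_f)) = 1.62×10^-5
Q = -0.965·0.03126·ln(2.103×10^-5) = 0.3249 m³/s
Check: V = 3.38 m/s, Re = 1.46×10^6, f = 0.01144, h_f = 11.0 m ≈ 11.0 m ✓

Q ≈ 0.325 m³/s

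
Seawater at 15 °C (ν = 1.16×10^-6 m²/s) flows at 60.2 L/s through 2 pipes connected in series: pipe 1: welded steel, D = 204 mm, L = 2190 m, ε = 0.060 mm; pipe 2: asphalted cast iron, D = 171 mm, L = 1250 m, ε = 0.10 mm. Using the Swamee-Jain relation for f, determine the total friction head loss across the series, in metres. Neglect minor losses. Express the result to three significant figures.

H ≈ 78.8 m

Pipe 1: V = 1.842 m/s, Re = 3.24×10^5, ε/D = 2.94×10^-4, f = 0.01690, h_1 = f(L/D)V²/2g = 31.37 m
Pipe 2: V = 2.621 m/s, Re = 3.86×10^5, ε/D = 5.85×10^-4, f = 0.01852, h_2 = f(L/D)V²/2g = 47.41 m
Series → Q common, losses add: H = Σh = 78.78 m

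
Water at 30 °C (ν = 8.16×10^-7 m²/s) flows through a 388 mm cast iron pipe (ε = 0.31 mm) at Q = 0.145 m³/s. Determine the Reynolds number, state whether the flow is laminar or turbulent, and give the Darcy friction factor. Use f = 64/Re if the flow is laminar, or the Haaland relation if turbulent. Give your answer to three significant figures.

V = 4Q/(πD²) = 1.226 m/s
Re = VD/ν = 1.226·0.388/8.16×10^-7 = 5.83×10^5
Re > 4000 → turbulent; ε/D = 7.99×10^-4
Haaland: f = 0.01917

Re ≈ 5.83×10^5; turbulent; f ≈ 0.0192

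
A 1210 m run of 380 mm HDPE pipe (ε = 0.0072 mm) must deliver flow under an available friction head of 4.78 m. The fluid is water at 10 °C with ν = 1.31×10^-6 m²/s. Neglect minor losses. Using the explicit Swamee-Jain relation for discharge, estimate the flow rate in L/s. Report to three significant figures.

Q ≈ 166 L/s

Swamee-Jain (Type II): Q = -0.965·√(gD⁵h_f/L)·ln[ε/(3.7D) + √(3.17ν²L/(gD³h_f))]
√(gD⁵h_f/L) = √(9.81·0.380⁵·4.78/1210) = 0.01752
ε/(3.7D) = 5.12×10^-6; √(3.17ν²L/(gD³h_f)) = 5.06×10^-5
Q = -0.965·0.01752·ln(5.570×10^-5) = 0.1656 m³/s
Check: V = 1.46 m/s, Re = 4.24×10^5, f = 0.01376, h_f = 4.76 m ≈ 4.78 m ✓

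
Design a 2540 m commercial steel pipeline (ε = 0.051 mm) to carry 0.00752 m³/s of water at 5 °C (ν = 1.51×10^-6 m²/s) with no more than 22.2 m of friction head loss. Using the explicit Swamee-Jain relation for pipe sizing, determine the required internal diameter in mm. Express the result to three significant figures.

D ≈ 104 mm

Swamee-Jain (Type III): D = 0.66·[ε^1.25·(LQ²/(gh_f))^4.75 + ν·Q^9.4·(L/(gh_f))^5.2]^0.04
LQ²/(gh_f) = 6.595×10^-4; L/(gh_f) = 11.66
Term 1 = ε^1.25·(…)^4.75 = 3.36×10^-21; Term 2 = ν·Q^9.4·(…)^5.2 = 5.79×10^-21
D = 0.66·(3.36×10^-21 + 5.79×10^-21)^0.04 = 0.1042 m = 104 mm
Check: V = 0.881 m/s, Re = 6.08×10^4, f = 0.02187, h_f = 21.1 m ≈ 22.2 m ✓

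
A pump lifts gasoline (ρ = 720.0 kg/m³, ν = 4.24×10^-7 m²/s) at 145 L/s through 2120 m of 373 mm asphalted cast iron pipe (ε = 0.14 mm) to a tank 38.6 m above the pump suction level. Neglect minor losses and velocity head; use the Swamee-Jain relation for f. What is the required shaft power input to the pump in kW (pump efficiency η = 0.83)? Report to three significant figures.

V = 4Q/(πD²) = 1.327 m/s; Re = 1.17×10^6; ε/D = 3.75×10^-4; f = 0.01630
h_f = f(L/D)V²/2g = 8.316 m
Total head H = z + h_f = 38.6 + 8.316 = 46.92 m
P_hyd = ρgQH = 720.0·9.81·0.145·46.92 = 48.05 kW
P_shaft = P_hyd/η = 48.05/0.83 = 57.89 kW

P_shaft ≈ 57.9 kW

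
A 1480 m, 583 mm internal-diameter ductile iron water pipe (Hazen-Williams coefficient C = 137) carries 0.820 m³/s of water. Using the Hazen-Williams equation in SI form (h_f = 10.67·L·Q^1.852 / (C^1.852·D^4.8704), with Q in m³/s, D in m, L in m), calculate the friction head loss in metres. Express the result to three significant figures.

h_f = 10.67·1480·0.820^1.852 / (137^1.852·0.583^4.8704) = 16.71 m

h_f ≈ 16.7 m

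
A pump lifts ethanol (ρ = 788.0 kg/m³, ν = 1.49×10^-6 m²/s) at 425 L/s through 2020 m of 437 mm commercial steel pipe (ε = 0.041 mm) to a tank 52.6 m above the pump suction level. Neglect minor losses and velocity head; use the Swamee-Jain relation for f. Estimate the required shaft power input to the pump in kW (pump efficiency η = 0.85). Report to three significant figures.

V = 4Q/(πD²) = 2.834 m/s; Re = 8.31×10^5; ε/D = 9.38×10^-5; f = 0.01364
h_f = f(L/D)V²/2g = 25.80 m
Total head H = z + h_f = 52.6 + 25.80 = 78.40 m
P_hyd = ρgQH = 788.0·9.81·0.425·78.40 = 257.6 kW
P_shaft = P_hyd/η = 257.6/0.85 = 303.0 kW

P_shaft ≈ 303 kW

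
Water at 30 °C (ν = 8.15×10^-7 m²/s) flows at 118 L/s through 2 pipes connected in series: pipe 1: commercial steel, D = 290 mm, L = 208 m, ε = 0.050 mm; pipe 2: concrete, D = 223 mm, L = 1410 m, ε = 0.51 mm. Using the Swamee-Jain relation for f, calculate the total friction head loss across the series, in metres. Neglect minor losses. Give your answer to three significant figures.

Pipe 1: V = 1.786 m/s, Re = 6.36×10^5, ε/D = 1.72×10^-4, f = 0.01493, h_1 = f(L/D)V²/2g = 1.742 m
Pipe 2: V = 3.021 m/s, Re = 8.27×10^5, ε/D = 0.00229, f = 0.02456, h_2 = f(L/D)V²/2g = 72.25 m
Series → Q common, losses add: H = Σh = 74.00 m

H ≈ 74.0 m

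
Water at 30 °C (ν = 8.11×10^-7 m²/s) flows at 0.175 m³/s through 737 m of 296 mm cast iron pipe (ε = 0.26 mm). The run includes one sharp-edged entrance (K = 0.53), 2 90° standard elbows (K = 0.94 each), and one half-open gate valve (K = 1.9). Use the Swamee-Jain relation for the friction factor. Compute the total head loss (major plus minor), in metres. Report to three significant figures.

H_L ≈ 17.4 m

V = 4Q/(πD²) = 2.543 m/s; V²/2g = 0.3296 m
Re = 9.28×10^5, ε/D = 8.78×10^-4 → f = 0.01948 (Swamee-Jain)
Major: h_f = f(L/D)·V²/2g = 0.01948·2490·0.3296 = 15.99 m
Minor: ΣK = 4.31; h_m = ΣK·V²/2g = 1.421 m
Total H_L = 15.99 + 1.421 = 17.41 m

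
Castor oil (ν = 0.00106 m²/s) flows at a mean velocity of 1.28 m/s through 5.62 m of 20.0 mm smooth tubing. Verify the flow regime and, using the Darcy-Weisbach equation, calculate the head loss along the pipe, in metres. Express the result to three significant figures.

h_f ≈ 62.2 m

Re = VD/ν = 1.28·0.02000/0.00106 = 24.2 → laminar (Re < 2300)
f = 64/Re = 2.650
h_f = f(L/D)V²/(2g) = 2.650·(5.62/0.02000)·1.28²/(2·9.81) = 62.18 m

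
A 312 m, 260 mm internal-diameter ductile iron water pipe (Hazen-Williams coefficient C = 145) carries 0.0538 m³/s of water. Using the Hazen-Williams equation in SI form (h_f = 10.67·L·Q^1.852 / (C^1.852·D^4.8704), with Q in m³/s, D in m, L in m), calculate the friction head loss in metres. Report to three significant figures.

h_f ≈ 1.04 m

h_f = 10.67·312·0.0538^1.852 / (145^1.852·0.260^4.8704) = 1.043 m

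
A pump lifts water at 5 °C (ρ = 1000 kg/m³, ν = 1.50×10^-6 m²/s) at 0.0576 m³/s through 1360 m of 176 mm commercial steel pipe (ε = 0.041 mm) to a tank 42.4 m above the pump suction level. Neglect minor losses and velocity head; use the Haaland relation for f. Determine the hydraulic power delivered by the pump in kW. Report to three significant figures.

V = 4Q/(πD²) = 2.368 m/s; Re = 2.78×10^5; ε/D = 2.33×10^-4; f = 0.01645
h_f = f(L/D)V²/2g = 36.31 m
Total head H = z + h_f = 42.4 + 36.31 = 78.71 m
P_hyd = ρgQH = 1000·9.81·0.0576·78.71 = 44.48 kW

P_hyd ≈ 44.5 kW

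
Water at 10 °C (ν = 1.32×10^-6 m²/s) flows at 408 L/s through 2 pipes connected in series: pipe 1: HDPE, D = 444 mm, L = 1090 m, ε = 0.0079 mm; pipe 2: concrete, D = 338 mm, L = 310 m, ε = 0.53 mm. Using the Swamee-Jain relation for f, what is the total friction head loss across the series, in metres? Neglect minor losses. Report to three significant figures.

Pipe 1: V = 2.635 m/s, Re = 8.86×10^5, ε/D = 1.78×10^-5, f = 0.01224, h_1 = f(L/D)V²/2g = 10.64 m
Pipe 2: V = 4.547 m/s, Re = 1.16×10^6, ε/D = 0.00157, f = 0.02224, h_2 = f(L/D)V²/2g = 21.49 m
Series → Q common, losses add: H = Σh = 32.13 m

H ≈ 32.1 m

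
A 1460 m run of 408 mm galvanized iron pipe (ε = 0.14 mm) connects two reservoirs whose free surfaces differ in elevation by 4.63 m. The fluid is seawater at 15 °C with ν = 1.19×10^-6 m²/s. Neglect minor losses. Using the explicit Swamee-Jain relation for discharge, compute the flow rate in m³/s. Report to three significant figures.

Q ≈ 0.161 m³/s

Swamee-Jain (Type II): Q = -0.965·√(gD⁵h_f/L)·ln[ε/(3.7D) + √(3.17ν²L/(gD³h_f))]
√(gD⁵h_f/L) = √(9.81·0.408⁵·4.63/1460) = 0.01875
ε/(3.7D) = 9.27×10^-5; √(3.17ν²L/(gD³h_f)) = 4.61×10^-5
Q = -0.965·0.01875·ln(1.388×10^-4) = 0.1607 m³/s
Check: V = 1.23 m/s, Re = 4.22×10^5, f = 0.01690, h_f = 4.66 m ≈ 4.63 m ✓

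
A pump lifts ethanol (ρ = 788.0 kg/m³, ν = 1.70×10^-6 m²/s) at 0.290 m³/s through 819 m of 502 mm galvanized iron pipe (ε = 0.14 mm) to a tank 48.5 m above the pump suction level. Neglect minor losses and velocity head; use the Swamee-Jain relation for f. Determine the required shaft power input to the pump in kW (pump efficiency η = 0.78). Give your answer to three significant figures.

V = 4Q/(πD²) = 1.465 m/s; Re = 4.33×10^5; ε/D = 2.79×10^-4; f = 0.01638
h_f = f(L/D)V²/2g = 2.924 m
Total head H = z + h_f = 48.5 + 2.924 = 51.42 m
P_hyd = ρgQH = 788.0·9.81·0.290·51.42 = 115.3 kW
P_shaft = P_hyd/η = 115.3/0.78 = 147.8 kW

P_shaft ≈ 148 kW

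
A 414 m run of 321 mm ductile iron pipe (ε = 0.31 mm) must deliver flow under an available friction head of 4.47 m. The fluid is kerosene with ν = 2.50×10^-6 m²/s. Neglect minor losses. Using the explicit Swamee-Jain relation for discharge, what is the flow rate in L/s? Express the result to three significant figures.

Q ≈ 147 L/s

Swamee-Jain (Type II): Q = -0.965·√(gD⁵h_f/L)·ln[ε/(3.7D) + √(3.17ν²L/(gD³h_f))]
√(gD⁵h_f/L) = √(9.81·0.321⁵·4.47/414) = 0.01900
ε/(3.7D) = 2.61×10^-4; √(3.17ν²L/(gD³h_f)) = 7.52×10^-5
Q = -0.965·0.01900·ln(3.362×10^-4) = 0.1466 m³/s
Check: V = 1.81 m/s, Re = 2.33×10^5, f = 0.02087, h_f = 4.50 m ≈ 4.47 m ✓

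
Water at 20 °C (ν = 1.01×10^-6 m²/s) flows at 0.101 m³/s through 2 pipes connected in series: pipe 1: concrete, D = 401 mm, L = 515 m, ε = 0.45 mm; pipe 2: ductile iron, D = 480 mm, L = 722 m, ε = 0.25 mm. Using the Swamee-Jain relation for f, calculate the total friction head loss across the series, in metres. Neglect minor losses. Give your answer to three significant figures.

Pipe 1: V = 0.7997 m/s, Re = 3.18×10^5, ε/D = 0.00112, f = 0.02119, h_1 = f(L/D)V²/2g = 0.8871 m
Pipe 2: V = 0.5581 m/s, Re = 2.65×10^5, ε/D = 5.21×10^-4, f = 0.01861, h_2 = f(L/D)V²/2g = 0.4445 m
Series → Q common, losses add: H = Σh = 1.332 m

H ≈ 1.33 m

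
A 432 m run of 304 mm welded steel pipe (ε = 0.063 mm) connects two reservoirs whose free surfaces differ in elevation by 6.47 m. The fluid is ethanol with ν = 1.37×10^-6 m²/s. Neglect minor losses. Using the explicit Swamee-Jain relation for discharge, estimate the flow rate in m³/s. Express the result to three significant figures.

Swamee-Jain (Type II): Q = -0.965·√(gD⁵h_f/L)·ln[ε/(3.7D) + √(3.17ν²L/(gD³h_f))]
√(gD⁵h_f/L) = √(9.81·0.304⁵·6.47/432) = 0.01953
ε/(3.7D) = 5.60×10^-5; √(3.17ν²L/(gD³h_f)) = 3.80×10^-5
Q = -0.965·0.01953·ln(9.398×10^-5) = 0.1748 m³/s
Check: V = 2.41 m/s, Re = 5.34×10^5, f = 0.01549, h_f = 6.51 m ≈ 6.47 m ✓

Q ≈ 0.175 m³/s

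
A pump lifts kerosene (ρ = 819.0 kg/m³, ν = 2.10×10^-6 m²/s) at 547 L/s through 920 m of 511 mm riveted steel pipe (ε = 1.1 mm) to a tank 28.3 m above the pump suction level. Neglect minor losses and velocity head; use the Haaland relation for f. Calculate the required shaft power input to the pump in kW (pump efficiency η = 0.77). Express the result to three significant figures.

V = 4Q/(πD²) = 2.667 m/s; Re = 6.49×10^5; ε/D = 0.00215; f = 0.02417
h_f = f(L/D)V²/2g = 15.78 m
Total head H = z + h_f = 28.3 + 15.78 = 44.08 m
P_hyd = ρgQH = 819.0·9.81·0.547·44.08 = 193.7 kW
P_shaft = P_hyd/η = 193.7/0.77 = 251.6 kW

P_shaft ≈ 252 kW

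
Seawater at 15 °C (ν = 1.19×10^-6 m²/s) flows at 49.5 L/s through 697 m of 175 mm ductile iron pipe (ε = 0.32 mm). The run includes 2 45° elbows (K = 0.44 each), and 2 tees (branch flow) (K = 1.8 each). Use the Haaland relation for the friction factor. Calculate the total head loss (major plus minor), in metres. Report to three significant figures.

V = 4Q/(πD²) = 2.058 m/s; V²/2g = 0.2159 m
Re = 3.03×10^5, ε/D = 0.00183 → f = 0.02348 (Haaland)
Major: h_f = f(L/D)·V²/2g = 0.02348·3983·0.2159 = 20.18 m
Minor: ΣK = 4.48; h_m = ΣK·V²/2g = 0.9671 m
Total H_L = 20.18 + 0.9671 = 21.15 m

H_L ≈ 21.2 m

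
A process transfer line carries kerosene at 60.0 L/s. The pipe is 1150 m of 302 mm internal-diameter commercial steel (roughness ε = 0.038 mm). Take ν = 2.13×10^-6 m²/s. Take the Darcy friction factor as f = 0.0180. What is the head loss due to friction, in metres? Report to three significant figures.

h_f ≈ 2.45 m

V = 4Q/(πD²) = 4·0.0600/(π·0.302²) = 0.8376 m/s
h_f = f(L/D)V²/(2g) = 0.01800·(1150/0.302)·0.8376²/(2·9.81) = 2.451 m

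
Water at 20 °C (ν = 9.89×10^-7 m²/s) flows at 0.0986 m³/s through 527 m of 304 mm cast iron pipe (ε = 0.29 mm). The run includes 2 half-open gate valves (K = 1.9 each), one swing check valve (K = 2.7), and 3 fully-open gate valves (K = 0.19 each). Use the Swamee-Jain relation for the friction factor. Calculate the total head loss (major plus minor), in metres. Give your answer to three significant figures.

H_L ≈ 3.97 m

V = 4Q/(πD²) = 1.358 m/s; V²/2g = 0.09405 m
Re = 4.18×10^5, ε/D = 9.54×10^-4 → f = 0.02027 (Swamee-Jain)
Major: h_f = f(L/D)·V²/2g = 0.02027·1734·0.09405 = 3.306 m
Minor: ΣK = 7.07; h_m = ΣK·V²/2g = 0.6650 m
Total H_L = 3.306 + 0.6650 = 3.971 m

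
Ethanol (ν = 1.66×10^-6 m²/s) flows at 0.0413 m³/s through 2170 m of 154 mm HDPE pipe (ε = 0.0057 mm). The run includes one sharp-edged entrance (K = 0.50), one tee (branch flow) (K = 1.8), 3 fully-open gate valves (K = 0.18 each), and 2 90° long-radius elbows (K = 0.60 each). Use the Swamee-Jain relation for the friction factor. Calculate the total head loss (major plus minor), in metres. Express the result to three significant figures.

H_L ≈ 56.8 m

V = 4Q/(πD²) = 2.217 m/s; V²/2g = 0.2506 m
Re = 2.06×10^5, ε/D = 3.70×10^-5 → f = 0.01579 (Swamee-Jain)
Major: h_f = f(L/D)·V²/2g = 0.01579·14091·0.2506 = 55.74 m
Minor: ΣK = 4.04; h_m = ΣK·V²/2g = 1.012 m
Total H_L = 55.74 + 1.012 = 56.75 m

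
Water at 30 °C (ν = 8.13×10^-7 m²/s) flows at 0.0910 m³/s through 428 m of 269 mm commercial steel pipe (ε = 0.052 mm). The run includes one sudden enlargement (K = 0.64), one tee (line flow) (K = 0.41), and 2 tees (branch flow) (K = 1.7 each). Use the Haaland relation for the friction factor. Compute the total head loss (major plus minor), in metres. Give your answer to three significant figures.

H_L ≈ 3.73 m

V = 4Q/(πD²) = 1.601 m/s; V²/2g = 0.1307 m
Re = 5.30×10^5, ε/D = 1.93×10^-4 → f = 0.01515 (Haaland)
Major: h_f = f(L/D)·V²/2g = 0.01515·1591·0.1307 = 3.151 m
Minor: ΣK = 4.45; h_m = ΣK·V²/2g = 0.5815 m
Total H_L = 3.151 + 0.5815 = 3.732 m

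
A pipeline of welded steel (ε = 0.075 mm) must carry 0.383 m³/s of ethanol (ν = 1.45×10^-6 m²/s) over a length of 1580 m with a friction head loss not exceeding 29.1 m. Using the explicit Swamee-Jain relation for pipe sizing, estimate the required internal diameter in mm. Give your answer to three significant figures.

Swamee-Jain (Type III): D = 0.66·[ε^1.25·(LQ²/(gh_f))^4.75 + ν·Q^9.4·(L/(gh_f))^5.2]^0.04
LQ²/(gh_f) = 0.8119; L/(gh_f) = 5.535
Term 1 = ε^1.25·(…)^4.75 = 2.59×10^-6; Term 2 = ν·Q^9.4·(…)^5.2 = 1.28×10^-6
D = 0.66·(2.59×10^-6 + 1.28×10^-6)^0.04 = 0.4009 m = 401 mm
Check: V = 3.03 m/s, Re = 8.39×10^5, f = 0.01479, h_f = 27.3 m ≈ 29.1 m ✓

D ≈ 401 mm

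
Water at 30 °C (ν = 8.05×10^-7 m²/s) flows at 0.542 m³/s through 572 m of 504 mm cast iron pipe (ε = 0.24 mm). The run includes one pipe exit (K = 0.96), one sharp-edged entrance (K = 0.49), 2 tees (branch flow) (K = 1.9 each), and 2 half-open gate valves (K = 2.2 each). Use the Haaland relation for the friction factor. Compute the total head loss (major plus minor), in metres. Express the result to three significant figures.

H_L ≈ 10.8 m

V = 4Q/(πD²) = 2.717 m/s; V²/2g = 0.3762 m
Re = 1.70×10^6, ε/D = 4.76×10^-4 → f = 0.01682 (Haaland)
Major: h_f = f(L/D)·V²/2g = 0.01682·1135·0.3762 = 7.183 m
Minor: ΣK = 9.65; h_m = ΣK·V²/2g = 3.630 m
Total H_L = 7.183 + 3.630 = 10.81 m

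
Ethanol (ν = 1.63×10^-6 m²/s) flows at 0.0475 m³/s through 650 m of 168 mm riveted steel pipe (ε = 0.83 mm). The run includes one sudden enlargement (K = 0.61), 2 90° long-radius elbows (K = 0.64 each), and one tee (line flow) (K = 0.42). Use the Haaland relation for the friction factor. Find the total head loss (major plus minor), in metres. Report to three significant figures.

H_L ≈ 28.4 m

V = 4Q/(πD²) = 2.143 m/s; V²/2g = 0.2340 m
Re = 2.21×10^5, ε/D = 0.00494 → f = 0.03071 (Haaland)
Major: h_f = f(L/D)·V²/2g = 0.03071·3869·0.2340 = 27.81 m
Minor: ΣK = 2.31; h_m = ΣK·V²/2g = 0.5406 m
Total H_L = 27.81 + 0.5406 = 28.35 m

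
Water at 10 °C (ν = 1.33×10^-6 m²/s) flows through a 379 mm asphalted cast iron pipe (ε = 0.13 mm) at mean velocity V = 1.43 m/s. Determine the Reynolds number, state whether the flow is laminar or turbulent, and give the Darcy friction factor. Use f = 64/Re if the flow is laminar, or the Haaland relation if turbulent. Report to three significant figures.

Re = VD/ν = 1.430·0.379/1.33×10^-6 = 4.07×10^5
Re > 4000 → turbulent; ε/D = 3.43×10^-4
Haaland: f = 0.01671

Re ≈ 4.07×10^5; turbulent; f ≈ 0.0167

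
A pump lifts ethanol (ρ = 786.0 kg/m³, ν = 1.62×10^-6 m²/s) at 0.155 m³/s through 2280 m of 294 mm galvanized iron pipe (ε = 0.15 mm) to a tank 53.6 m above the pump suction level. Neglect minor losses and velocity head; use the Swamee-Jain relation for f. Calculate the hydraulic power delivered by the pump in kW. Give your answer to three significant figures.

P_hyd ≈ 108 kW

V = 4Q/(πD²) = 2.283 m/s; Re = 4.14×10^5; ε/D = 5.10×10^-4; f = 0.01802
h_f = f(L/D)V²/2g = 37.13 m
Total head H = z + h_f = 53.6 + 37.13 = 90.73 m
P_hyd = ρgQH = 786.0·9.81·0.155·90.73 = 108.4 kW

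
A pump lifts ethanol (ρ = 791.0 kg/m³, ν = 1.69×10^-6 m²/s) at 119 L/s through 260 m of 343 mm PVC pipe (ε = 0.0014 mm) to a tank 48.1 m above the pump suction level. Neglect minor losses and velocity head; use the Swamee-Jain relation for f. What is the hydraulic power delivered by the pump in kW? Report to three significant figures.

P_hyd ≈ 45.3 kW

V = 4Q/(πD²) = 1.288 m/s; Re = 2.61×10^5; ε/D = 4.08×10^-6; f = 0.01480
h_f = f(L/D)V²/2g = 0.9482 m
Total head H = z + h_f = 48.1 + 0.9482 = 49.05 m
P_hyd = ρgQH = 791.0·9.81·0.119·49.05 = 45.29 kW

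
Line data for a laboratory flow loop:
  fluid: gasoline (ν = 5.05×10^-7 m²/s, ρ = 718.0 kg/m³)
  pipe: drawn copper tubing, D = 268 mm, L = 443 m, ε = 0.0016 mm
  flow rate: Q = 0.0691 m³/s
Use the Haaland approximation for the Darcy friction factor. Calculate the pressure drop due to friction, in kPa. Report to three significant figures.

V = 4Q/(πD²) = 4·0.0691/(π·0.268²) = 1.225 m/s
Re = VD/ν = 1.225·0.268/5.05×10^-7 = 6.50×10^5 → turbulent
ε/D = 0.0016/268 = 5.97×10^-6
Haaland: f = 0.01255
h_f = f(L/D)V²/(2g) = 0.01255·(443/0.268)·1.225²/(2·9.81) = 1.587 m
Δp = ρg·h_f = 718.0·9.81·1.587 = 11.17 kPa

Δp ≈ 11.2 kPa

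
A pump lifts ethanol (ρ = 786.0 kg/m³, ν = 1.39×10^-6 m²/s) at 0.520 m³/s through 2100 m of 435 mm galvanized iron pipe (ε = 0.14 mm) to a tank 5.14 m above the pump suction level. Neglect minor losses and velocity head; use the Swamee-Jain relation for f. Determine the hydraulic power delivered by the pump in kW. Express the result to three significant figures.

V = 4Q/(πD²) = 3.499 m/s; Re = 1.09×10^6; ε/D = 3.22×10^-4; f = 0.01589
h_f = f(L/D)V²/2g = 47.87 m
Total head H = z + h_f = 5.14 + 47.87 = 53.01 m
P_hyd = ρgQH = 786.0·9.81·0.520·53.01 = 212.5 kW

P_hyd ≈ 213 kW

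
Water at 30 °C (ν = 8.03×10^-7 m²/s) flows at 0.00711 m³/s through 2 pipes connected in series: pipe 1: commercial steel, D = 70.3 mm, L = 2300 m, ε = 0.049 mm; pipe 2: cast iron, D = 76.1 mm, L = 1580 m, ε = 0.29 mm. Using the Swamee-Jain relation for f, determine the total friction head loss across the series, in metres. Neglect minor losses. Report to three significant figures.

Pipe 1: V = 1.832 m/s, Re = 1.60×10^5, ε/D = 6.97×10^-4, f = 0.02026, h_1 = f(L/D)V²/2g = 113.4 m
Pipe 2: V = 1.563 m/s, Re = 1.48×10^5, ε/D = 0.00381, f = 0.02899, h_2 = f(L/D)V²/2g = 74.97 m
Series → Q common, losses add: H = Σh = 188.3 m

H ≈ 188 m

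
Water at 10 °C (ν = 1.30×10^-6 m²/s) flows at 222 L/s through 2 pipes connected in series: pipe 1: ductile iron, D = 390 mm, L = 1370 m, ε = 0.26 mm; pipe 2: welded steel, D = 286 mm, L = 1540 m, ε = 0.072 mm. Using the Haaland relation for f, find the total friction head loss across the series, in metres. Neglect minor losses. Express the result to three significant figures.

Pipe 1: V = 1.858 m/s, Re = 5.58×10^5, ε/D = 6.67×10^-4, f = 0.01849, h_1 = f(L/D)V²/2g = 11.44 m
Pipe 2: V = 3.456 m/s, Re = 7.60×10^5, ε/D = 2.52×10^-4, f = 0.01535, h_2 = f(L/D)V²/2g = 50.29 m
Series → Q common, losses add: H = Σh = 61.73 m

H ≈ 61.7 m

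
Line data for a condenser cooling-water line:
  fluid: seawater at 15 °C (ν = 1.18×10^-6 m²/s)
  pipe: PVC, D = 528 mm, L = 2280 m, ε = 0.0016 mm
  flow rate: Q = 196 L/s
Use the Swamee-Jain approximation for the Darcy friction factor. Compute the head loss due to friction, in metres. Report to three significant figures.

V = 4Q/(πD²) = 4·0.196/(π·0.528²) = 0.8952 m/s
Re = VD/ν = 0.8952·0.528/1.18×10^-6 = 4.01×10^5 → turbulent
ε/D = 0.0016/528 = 3.03×10^-6
Swamee-Jain: f = 0.01367
h_f = f(L/D)V²/(2g) = 0.01367·(2280/0.528)·0.8952²/(2·9.81) = 2.411 m

h_f ≈ 2.41 m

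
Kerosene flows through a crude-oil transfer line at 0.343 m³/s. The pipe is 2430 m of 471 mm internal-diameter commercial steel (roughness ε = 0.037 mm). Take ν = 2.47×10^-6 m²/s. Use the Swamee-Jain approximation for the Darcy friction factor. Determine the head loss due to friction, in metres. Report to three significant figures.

h_f ≈ 15.0 m

V = 4Q/(πD²) = 4·0.343/(π·0.471²) = 1.969 m/s
Re = VD/ν = 1.969·0.471/2.47×10^-6 = 3.75×10^5 → turbulent
ε/D = 0.037/471 = 7.86×10^-5
Swamee-Jain: f = 0.01475
h_f = f(L/D)V²/(2g) = 0.01475·(2430/0.471)·1.969²/(2·9.81) = 15.03 m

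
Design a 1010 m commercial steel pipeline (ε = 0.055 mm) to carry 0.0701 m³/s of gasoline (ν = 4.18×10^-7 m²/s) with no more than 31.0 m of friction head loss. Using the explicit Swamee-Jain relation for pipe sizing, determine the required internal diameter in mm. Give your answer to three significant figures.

D ≈ 186 mm

Swamee-Jain (Type III): D = 0.66·[ε^1.25·(LQ²/(gh_f))^4.75 + ν·Q^9.4·(L/(gh_f))^5.2]^0.04
LQ²/(gh_f) = 0.01632; L/(gh_f) = 3.321
Term 1 = ε^1.25·(…)^4.75 = 1.53×10^-14; Term 2 = ν·Q^9.4·(…)^5.2 = 3.03×10^-15
D = 0.66·(1.53×10^-14 + 3.03×10^-15)^0.04 = 0.1863 m = 186 mm
Check: V = 2.57 m/s, Re = 1.15×10^6, f = 0.01563, h_f = 28.6 m ≈ 31.0 m ✓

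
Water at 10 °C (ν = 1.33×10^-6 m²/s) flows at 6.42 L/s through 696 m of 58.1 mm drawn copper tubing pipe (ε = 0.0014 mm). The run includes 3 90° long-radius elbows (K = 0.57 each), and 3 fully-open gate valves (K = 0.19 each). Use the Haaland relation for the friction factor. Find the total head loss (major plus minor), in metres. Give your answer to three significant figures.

H_L ≈ 64.1 m

V = 4Q/(πD²) = 2.422 m/s; V²/2g = 0.2989 m
Re = 1.06×10^5, ε/D = 2.41×10^-5 → f = 0.01771 (Haaland)
Major: h_f = f(L/D)·V²/2g = 0.01771·11979·0.2989 = 63.42 m
Minor: ΣK = 2.28; h_m = ΣK·V²/2g = 0.6814 m
Total H_L = 63.42 + 0.6814 = 64.11 m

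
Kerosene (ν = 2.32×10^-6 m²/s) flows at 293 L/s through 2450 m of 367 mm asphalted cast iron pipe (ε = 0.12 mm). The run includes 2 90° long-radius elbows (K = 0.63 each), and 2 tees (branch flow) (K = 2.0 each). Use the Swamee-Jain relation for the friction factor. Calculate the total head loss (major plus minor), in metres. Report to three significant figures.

V = 4Q/(πD²) = 2.770 m/s; V²/2g = 0.3910 m
Re = 4.38×10^5, ε/D = 3.27×10^-4 → f = 0.01673 (Swamee-Jain)
Major: h_f = f(L/D)·V²/2g = 0.01673·6676·0.3910 = 43.68 m
Minor: ΣK = 5.26; h_m = ΣK·V²/2g = 2.057 m
Total H_L = 43.68 + 2.057 = 45.74 m

H_L ≈ 45.7 m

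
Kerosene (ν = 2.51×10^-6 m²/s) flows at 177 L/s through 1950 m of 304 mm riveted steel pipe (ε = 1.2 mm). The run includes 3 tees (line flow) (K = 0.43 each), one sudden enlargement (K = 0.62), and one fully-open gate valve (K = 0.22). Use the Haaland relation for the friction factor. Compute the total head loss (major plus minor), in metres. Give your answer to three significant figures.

H_L ≈ 56.5 m

V = 4Q/(πD²) = 2.439 m/s; V²/2g = 0.3031 m
Re = 2.95×10^5, ε/D = 0.00395 → f = 0.02870 (Haaland)
Major: h_f = f(L/D)·V²/2g = 0.02870·6414·0.3031 = 55.81 m
Minor: ΣK = 2.13; h_m = ΣK·V²/2g = 0.6456 m
Total H_L = 55.81 + 0.6456 = 56.45 m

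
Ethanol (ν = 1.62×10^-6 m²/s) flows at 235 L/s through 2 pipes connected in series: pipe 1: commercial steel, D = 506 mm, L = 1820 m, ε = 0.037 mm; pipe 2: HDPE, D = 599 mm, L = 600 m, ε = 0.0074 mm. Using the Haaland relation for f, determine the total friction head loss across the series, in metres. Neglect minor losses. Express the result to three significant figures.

H ≈ 4.16 m

Pipe 1: V = 1.169 m/s, Re = 3.65×10^5, ε/D = 7.31×10^-5, f = 0.01456, h_1 = f(L/D)V²/2g = 3.646 m
Pipe 2: V = 0.8339 m/s, Re = 3.08×10^5, ε/D = 1.24×10^-5, f = 0.01437, h_2 = f(L/D)V²/2g = 0.5102 m
Series → Q common, losses add: H = Σh = 4.156 m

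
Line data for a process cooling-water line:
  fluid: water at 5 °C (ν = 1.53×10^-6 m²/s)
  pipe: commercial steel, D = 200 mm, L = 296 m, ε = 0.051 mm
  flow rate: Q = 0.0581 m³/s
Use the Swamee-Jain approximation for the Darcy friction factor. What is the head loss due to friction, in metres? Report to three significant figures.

V = 4Q/(πD²) = 4·0.0581/(π·0.200²) = 1.849 m/s
Re = VD/ν = 1.849·0.200/1.53×10^-6 = 2.42×10^5 → turbulent
ε/D = 0.051/200 = 2.55×10^-4
Swamee-Jain: f = 0.01712
h_f = f(L/D)V²/(2g) = 0.01712·(296/0.200)·1.849²/(2·9.81) = 4.417 m

h_f ≈ 4.42 m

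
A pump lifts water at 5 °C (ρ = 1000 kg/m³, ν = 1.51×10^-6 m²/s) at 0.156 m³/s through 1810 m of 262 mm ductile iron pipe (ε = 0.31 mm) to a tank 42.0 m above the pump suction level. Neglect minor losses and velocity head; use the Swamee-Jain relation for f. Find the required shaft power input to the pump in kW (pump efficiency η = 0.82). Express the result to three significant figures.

V = 4Q/(πD²) = 2.894 m/s; Re = 5.02×10^5; ε/D = 0.00118; f = 0.02111
h_f = f(L/D)V²/2g = 62.25 m
Total head H = z + h_f = 42.0 + 62.25 = 104.2 m
P_hyd = ρgQH = 1000·9.81·0.156·104.2 = 159.5 kW
P_shaft = P_hyd/η = 159.5/0.82 = 194.6 kW

P_shaft ≈ 195 kW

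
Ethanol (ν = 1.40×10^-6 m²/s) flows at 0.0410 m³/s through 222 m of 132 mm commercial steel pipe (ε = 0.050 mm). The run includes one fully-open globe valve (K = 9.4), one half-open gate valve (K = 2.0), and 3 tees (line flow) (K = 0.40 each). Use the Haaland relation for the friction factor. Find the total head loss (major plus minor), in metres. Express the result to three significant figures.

V = 4Q/(πD²) = 2.996 m/s; V²/2g = 0.4575 m
Re = 2.82×10^5, ε/D = 3.79×10^-4 → f = 0.01742 (Haaland)
Major: h_f = f(L/D)·V²/2g = 0.01742·1682·0.4575 = 13.40 m
Minor: ΣK = 12.6; h_m = ΣK·V²/2g = 5.765 m
Total H_L = 13.40 + 5.765 = 19.16 m

H_L ≈ 19.2 m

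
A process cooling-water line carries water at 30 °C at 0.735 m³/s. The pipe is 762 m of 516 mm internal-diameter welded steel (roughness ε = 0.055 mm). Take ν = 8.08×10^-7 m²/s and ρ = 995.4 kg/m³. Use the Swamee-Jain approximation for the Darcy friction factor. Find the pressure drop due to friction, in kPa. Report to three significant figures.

V = 4Q/(πD²) = 4·0.735/(π·0.516²) = 3.515 m/s
Re = VD/ν = 3.515·0.516/8.08×10^-7 = 2.24×10^6 → turbulent
ε/D = 0.055/516 = 1.07×10^-4
Swamee-Jain: f = 0.01292
h_f = f(L/D)V²/(2g) = 0.01292·(762/0.516)·3.515²/(2·9.81) = 12.01 m
Δp = ρg·h_f = 995.4·9.81·12.01 = 117.3 kPa

Δp ≈ 117 kPa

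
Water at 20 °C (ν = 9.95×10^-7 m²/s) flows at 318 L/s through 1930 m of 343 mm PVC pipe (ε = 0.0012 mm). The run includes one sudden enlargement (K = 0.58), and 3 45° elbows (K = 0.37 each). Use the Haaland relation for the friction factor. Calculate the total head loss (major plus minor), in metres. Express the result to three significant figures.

V = 4Q/(πD²) = 3.442 m/s; V²/2g = 0.6037 m
Re = 1.19×10^6, ε/D = 3.50×10^-6 → f = 0.01133 (Haaland)
Major: h_f = f(L/D)·V²/2g = 0.01133·5627·0.6037 = 38.47 m
Minor: ΣK = 1.69; h_m = ΣK·V²/2g = 1.020 m
Total H_L = 38.47 + 1.020 = 39.49 m

H_L ≈ 39.5 m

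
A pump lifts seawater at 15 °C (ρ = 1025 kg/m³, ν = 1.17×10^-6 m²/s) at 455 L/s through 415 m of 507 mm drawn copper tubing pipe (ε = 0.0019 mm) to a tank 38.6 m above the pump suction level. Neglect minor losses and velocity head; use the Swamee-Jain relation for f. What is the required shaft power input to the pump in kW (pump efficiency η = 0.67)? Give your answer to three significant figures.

P_shaft ≈ 281 kW

V = 4Q/(πD²) = 2.254 m/s; Re = 9.77×10^5; ε/D = 3.75×10^-6; f = 0.01175
h_f = f(L/D)V²/2g = 2.489 m
Total head H = z + h_f = 38.6 + 2.489 = 41.09 m
P_hyd = ρgQH = 1025·9.81·0.455·41.09 = 188.0 kW
P_shaft = P_hyd/η = 188.0/0.67 = 280.6 kW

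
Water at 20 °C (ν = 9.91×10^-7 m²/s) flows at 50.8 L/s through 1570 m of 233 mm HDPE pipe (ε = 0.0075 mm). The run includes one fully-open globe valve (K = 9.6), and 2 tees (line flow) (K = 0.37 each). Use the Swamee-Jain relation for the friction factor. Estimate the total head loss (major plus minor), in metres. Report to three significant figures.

H_L ≈ 8.02 m

V = 4Q/(πD²) = 1.191 m/s; V²/2g = 0.07235 m
Re = 2.80×10^5, ε/D = 3.22×10^-5 → f = 0.01492 (Swamee-Jain)
Major: h_f = f(L/D)·V²/2g = 0.01492·6738·0.07235 = 7.271 m
Minor: ΣK = 10.3; h_m = ΣK·V²/2g = 0.7481 m
Total H_L = 7.271 + 0.7481 = 8.019 m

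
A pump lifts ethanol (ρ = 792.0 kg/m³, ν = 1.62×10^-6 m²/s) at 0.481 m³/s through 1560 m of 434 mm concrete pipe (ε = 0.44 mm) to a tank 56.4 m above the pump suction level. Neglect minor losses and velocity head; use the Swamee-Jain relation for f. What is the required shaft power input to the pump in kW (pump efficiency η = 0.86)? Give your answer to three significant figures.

P_shaft ≈ 415 kW

V = 4Q/(πD²) = 3.251 m/s; Re = 8.71×10^5; ε/D = 0.00101; f = 0.02014
h_f = f(L/D)V²/2g = 39.01 m
Total head H = z + h_f = 56.4 + 39.01 = 95.41 m
P_hyd = ρgQH = 792.0·9.81·0.481·95.41 = 356.6 kW
P_shaft = P_hyd/η = 356.6/0.86 = 414.6 kW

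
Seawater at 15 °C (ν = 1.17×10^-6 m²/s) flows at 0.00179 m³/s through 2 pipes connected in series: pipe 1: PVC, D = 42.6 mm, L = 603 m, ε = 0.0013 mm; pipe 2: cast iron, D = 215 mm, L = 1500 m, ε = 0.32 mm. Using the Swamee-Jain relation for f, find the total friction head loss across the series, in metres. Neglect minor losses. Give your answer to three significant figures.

Pipe 1: V = 1.256 m/s, Re = 4.57×10^4, ε/D = 3.05×10^-5, f = 0.02130, h_1 = f(L/D)V²/2g = 24.24 m
Pipe 2: V = 0.04930 m/s, Re = 9060, ε/D = 0.00149, f = 0.03420, h_2 = f(L/D)V²/2g = 0.02956 m
Series → Q common, losses add: H = Σh = 24.27 m

H ≈ 24.3 m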